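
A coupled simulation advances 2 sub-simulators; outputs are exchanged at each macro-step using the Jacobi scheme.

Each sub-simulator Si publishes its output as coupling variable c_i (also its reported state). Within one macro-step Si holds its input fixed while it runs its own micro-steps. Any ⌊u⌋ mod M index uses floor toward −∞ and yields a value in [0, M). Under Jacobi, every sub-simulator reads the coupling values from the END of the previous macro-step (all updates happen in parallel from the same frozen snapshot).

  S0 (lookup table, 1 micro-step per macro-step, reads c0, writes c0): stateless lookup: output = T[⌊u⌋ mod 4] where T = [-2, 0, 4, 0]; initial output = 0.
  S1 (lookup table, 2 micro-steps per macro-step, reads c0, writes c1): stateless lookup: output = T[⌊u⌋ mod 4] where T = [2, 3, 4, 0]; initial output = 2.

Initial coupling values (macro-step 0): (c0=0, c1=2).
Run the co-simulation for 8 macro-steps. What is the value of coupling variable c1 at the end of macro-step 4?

macro 1: S0 reads c0=0 → after 1×micro: -2; S1 reads c0=0 → after 2×micro: 2 ⇒ (c0=-2, c1=2)
macro 2: S0 reads c0=-2 → after 1×micro: 4; S1 reads c0=-2 → after 2×micro: 4 ⇒ (c0=4, c1=4)
macro 3: S0 reads c0=4 → after 1×micro: -2; S1 reads c0=4 → after 2×micro: 2 ⇒ (c0=-2, c1=2)
macro 4: S0 reads c0=-2 → after 1×micro: 4; S1 reads c0=-2 → after 2×micro: 4 ⇒ (c0=4, c1=4)
macro 5: S0 reads c0=4 → after 1×micro: -2; S1 reads c0=4 → after 2×micro: 2 ⇒ (c0=-2, c1=2)
macro 6: S0 reads c0=-2 → after 1×micro: 4; S1 reads c0=-2 → after 2×micro: 4 ⇒ (c0=4, c1=4)
macro 7: S0 reads c0=4 → after 1×micro: -2; S1 reads c0=4 → after 2×micro: 2 ⇒ (c0=-2, c1=2)
macro 8: S0 reads c0=-2 → after 1×micro: 4; S1 reads c0=-2 → after 2×micro: 4 ⇒ (c0=4, c1=4)

c1 at macro-step 4 = 4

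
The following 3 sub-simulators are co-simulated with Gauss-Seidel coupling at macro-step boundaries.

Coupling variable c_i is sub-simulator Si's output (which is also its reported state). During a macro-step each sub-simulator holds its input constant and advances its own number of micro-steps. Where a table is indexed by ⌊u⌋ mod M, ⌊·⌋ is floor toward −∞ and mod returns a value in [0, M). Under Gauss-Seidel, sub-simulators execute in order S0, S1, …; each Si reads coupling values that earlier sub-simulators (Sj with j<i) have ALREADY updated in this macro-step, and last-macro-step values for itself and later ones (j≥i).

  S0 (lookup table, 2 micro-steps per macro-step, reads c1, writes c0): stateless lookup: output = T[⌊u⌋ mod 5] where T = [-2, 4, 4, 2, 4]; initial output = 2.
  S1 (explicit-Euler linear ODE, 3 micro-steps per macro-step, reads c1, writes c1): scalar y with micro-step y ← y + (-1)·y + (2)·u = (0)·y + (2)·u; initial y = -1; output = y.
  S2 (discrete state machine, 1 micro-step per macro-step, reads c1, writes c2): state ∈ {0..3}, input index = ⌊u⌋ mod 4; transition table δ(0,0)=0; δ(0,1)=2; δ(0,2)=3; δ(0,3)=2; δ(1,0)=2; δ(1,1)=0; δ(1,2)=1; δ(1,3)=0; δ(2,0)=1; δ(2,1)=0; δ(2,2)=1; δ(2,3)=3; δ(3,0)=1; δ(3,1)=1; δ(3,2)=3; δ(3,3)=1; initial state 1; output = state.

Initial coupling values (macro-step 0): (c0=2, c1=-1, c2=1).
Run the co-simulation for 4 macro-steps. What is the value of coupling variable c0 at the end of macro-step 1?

macro 1: S0 reads c1=-1 → after 2×micro: 4; S1 reads c1=-1 → after 3×micro: -2; S2 reads c1=-2 → after 1×micro: 1 ⇒ (c0=4, c1=-2, c2=1)
macro 2: S0 reads c1=-2 → after 2×micro: 2; S1 reads c1=-2 → after 3×micro: -4; S2 reads c1=-4 → after 1×micro: 2 ⇒ (c0=2, c1=-4, c2=2)
macro 3: S0 reads c1=-4 → after 2×micro: 4; S1 reads c1=-4 → after 3×micro: -8; S2 reads c1=-8 → after 1×micro: 1 ⇒ (c0=4, c1=-8, c2=1)
macro 4: S0 reads c1=-8 → after 2×micro: 4; S1 reads c1=-8 → after 3×micro: -16; S2 reads c1=-16 → after 1×micro: 2 ⇒ (c0=4, c1=-16, c2=2)

c0 at macro-step 1 = 4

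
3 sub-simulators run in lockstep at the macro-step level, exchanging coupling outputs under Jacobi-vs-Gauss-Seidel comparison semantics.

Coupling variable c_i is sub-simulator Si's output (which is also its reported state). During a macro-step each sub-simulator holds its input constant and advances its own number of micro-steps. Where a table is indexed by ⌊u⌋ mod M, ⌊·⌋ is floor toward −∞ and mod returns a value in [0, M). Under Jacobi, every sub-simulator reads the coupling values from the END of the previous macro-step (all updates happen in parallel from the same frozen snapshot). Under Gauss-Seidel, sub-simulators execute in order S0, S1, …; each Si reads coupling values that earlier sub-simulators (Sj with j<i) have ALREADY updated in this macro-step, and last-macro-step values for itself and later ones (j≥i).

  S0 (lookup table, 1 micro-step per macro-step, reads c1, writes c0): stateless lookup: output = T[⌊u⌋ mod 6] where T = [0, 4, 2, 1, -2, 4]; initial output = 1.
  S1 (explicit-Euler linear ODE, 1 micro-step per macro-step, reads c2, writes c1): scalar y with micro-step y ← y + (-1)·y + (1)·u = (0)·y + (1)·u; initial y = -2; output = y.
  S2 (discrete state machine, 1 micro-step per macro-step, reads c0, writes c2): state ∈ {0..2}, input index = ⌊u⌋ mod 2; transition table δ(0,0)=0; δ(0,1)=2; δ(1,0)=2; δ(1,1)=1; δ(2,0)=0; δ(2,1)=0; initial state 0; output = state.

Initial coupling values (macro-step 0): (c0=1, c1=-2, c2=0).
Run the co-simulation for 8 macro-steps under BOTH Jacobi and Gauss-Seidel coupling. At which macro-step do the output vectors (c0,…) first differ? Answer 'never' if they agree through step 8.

first divergence at macro-step: 1

[Jacobi] macro 1: S0 reads c1=-2 → after 1×micro: -2; S1 reads c2=0 → after 1×micro: 0; S2 reads c0=1 → after 1×micro: 2 ⇒ (c0=-2, c1=0, c2=2)
[Jacobi] macro 2: S0 reads c1=0 → after 1×micro: 0; S1 reads c2=2 → after 1×micro: 2; S2 reads c0=-2 → after 1×micro: 0 ⇒ (c0=0, c1=2, c2=0)
[Jacobi] macro 3: S0 reads c1=2 → after 1×micro: 2; S1 reads c2=0 → after 1×micro: 0; S2 reads c0=0 → after 1×micro: 0 ⇒ (c0=2, c1=0, c2=0)
[Jacobi] macro 4: S0 reads c1=0 → after 1×micro: 0; S1 reads c2=0 → after 1×micro: 0; S2 reads c0=2 → after 1×micro: 0 ⇒ (c0=0, c1=0, c2=0)
[Jacobi] macro 5: S0 reads c1=0 → after 1×micro: 0; S1 reads c2=0 → after 1×micro: 0; S2 reads c0=0 → after 1×micro: 0 ⇒ (c0=0, c1=0, c2=0)
[Jacobi] macro 6: S0 reads c1=0 → after 1×micro: 0; S1 reads c2=0 → after 1×micro: 0; S2 reads c0=0 → after 1×micro: 0 ⇒ (c0=0, c1=0, c2=0)
[Jacobi] macro 7: S0 reads c1=0 → after 1×micro: 0; S1 reads c2=0 → after 1×micro: 0; S2 reads c0=0 → after 1×micro: 0 ⇒ (c0=0, c1=0, c2=0)
[Jacobi] macro 8: S0 reads c1=0 → after 1×micro: 0; S1 reads c2=0 → after 1×micro: 0; S2 reads c0=0 → after 1×micro: 0 ⇒ (c0=0, c1=0, c2=0)
[Gauss-Seidel] macro 1: S0 reads c1=-2 → after 1×micro: -2; S1 reads c2=0 → after 1×micro: 0; S2 reads c0=-2 → after 1×micro: 0 ⇒ (c0=-2, c1=0, c2=0)
[Gauss-Seidel] macro 2: S0 reads c1=0 → after 1×micro: 0; S1 reads c2=0 → after 1×micro: 0; S2 reads c0=0 → after 1×micro: 0 ⇒ (c0=0, c1=0, c2=0)
[Gauss-Seidel] macro 3: S0 reads c1=0 → after 1×micro: 0; S1 reads c2=0 → after 1×micro: 0; S2 reads c0=0 → after 1×micro: 0 ⇒ (c0=0, c1=0, c2=0)
[Gauss-Seidel] macro 4: S0 reads c1=0 → after 1×micro: 0; S1 reads c2=0 → after 1×micro: 0; S2 reads c0=0 → after 1×micro: 0 ⇒ (c0=0, c1=0, c2=0)
[Gauss-Seidel] macro 5: S0 reads c1=0 → after 1×micro: 0; S1 reads c2=0 → after 1×micro: 0; S2 reads c0=0 → after 1×micro: 0 ⇒ (c0=0, c1=0, c2=0)
[Gauss-Seidel] macro 6: S0 reads c1=0 → after 1×micro: 0; S1 reads c2=0 → after 1×micro: 0; S2 reads c0=0 → after 1×micro: 0 ⇒ (c0=0, c1=0, c2=0)
[Gauss-Seidel] macro 7: S0 reads c1=0 → after 1×micro: 0; S1 reads c2=0 → after 1×micro: 0; S2 reads c0=0 → after 1×micro: 0 ⇒ (c0=0, c1=0, c2=0)
[Gauss-Seidel] macro 8: S0 reads c1=0 → after 1×micro: 0; S1 reads c2=0 → after 1×micro: 0; S2 reads c0=0 → after 1×micro: 0 ⇒ (c0=0, c1=0, c2=0)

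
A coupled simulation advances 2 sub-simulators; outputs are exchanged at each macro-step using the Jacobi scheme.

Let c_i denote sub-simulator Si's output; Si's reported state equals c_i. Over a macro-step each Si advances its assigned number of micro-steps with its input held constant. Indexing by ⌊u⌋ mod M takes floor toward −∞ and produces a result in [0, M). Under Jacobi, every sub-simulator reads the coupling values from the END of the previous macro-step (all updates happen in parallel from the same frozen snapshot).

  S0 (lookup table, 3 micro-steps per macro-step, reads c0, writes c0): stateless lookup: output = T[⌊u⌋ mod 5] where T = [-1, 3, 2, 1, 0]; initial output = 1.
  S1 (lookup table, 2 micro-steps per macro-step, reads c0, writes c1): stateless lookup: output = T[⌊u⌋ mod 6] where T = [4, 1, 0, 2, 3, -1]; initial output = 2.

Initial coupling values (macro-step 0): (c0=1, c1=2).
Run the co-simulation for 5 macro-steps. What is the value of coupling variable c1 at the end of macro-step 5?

macro 1: S0 reads c0=1 → after 3×micro: 3; S1 reads c0=1 → after 2×micro: 1 ⇒ (c0=3, c1=1)
macro 2: S0 reads c0=3 → after 3×micro: 1; S1 reads c0=3 → after 2×micro: 2 ⇒ (c0=1, c1=2)
macro 3: S0 reads c0=1 → after 3×micro: 3; S1 reads c0=1 → after 2×micro: 1 ⇒ (c0=3, c1=1)
macro 4: S0 reads c0=3 → after 3×micro: 1; S1 reads c0=3 → after 2×micro: 2 ⇒ (c0=1, c1=2)
macro 5: S0 reads c0=1 → after 3×micro: 3; S1 reads c0=1 → after 2×micro: 1 ⇒ (c0=3, c1=1)

c1 at macro-step 5 = 1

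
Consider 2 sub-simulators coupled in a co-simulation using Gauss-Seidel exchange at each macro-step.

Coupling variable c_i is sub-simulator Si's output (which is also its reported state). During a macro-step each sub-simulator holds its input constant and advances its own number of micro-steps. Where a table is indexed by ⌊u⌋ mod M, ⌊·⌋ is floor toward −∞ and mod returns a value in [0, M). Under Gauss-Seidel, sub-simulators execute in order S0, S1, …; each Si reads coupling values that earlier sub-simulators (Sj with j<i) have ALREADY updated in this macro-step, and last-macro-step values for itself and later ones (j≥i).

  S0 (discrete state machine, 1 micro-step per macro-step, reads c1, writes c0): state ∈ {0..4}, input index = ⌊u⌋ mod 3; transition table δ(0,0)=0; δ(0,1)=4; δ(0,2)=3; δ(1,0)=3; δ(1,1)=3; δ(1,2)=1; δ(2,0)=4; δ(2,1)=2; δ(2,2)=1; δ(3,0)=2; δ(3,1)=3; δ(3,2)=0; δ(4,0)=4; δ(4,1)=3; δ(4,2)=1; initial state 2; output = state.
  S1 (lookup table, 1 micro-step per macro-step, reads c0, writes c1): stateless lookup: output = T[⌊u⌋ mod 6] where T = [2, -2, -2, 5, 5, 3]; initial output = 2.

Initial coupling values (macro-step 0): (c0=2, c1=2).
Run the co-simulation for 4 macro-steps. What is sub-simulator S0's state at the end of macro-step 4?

macro 1: S0 reads c1=2 → after 1×micro: 1; S1 reads c0=1 → after 1×micro: -2 ⇒ (c0=1, c1=-2)
macro 2: S0 reads c1=-2 → after 1×micro: 3; S1 reads c0=3 → after 1×micro: 5 ⇒ (c0=3, c1=5)
macro 3: S0 reads c1=5 → after 1×micro: 0; S1 reads c0=0 → after 1×micro: 2 ⇒ (c0=0, c1=2)
macro 4: S0 reads c1=2 → after 1×micro: 3; S1 reads c0=3 → after 1×micro: 5 ⇒ (c0=3, c1=5)

S0 state at macro-step 4 = 3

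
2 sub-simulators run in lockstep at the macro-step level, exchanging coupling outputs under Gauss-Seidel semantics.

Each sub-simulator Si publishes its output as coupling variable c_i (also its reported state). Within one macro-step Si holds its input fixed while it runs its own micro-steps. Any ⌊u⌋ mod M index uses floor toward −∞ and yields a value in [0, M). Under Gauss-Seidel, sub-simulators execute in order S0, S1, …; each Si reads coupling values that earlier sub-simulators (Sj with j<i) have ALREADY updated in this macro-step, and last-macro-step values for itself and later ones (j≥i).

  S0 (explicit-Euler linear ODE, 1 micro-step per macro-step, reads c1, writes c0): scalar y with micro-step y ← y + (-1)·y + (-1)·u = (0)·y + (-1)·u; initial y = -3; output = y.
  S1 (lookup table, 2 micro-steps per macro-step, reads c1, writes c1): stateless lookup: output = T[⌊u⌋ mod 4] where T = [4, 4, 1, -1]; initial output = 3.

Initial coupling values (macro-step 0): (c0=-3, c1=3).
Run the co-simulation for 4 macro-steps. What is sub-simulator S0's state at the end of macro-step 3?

macro 1: S0 reads c1=3 → after 1×micro: -3; S1 reads c1=3 → after 2×micro: -1 ⇒ (c0=-3, c1=-1)
macro 2: S0 reads c1=-1 → after 1×micro: 1; S1 reads c1=-1 → after 2×micro: -1 ⇒ (c0=1, c1=-1)
macro 3: S0 reads c1=-1 → after 1×micro: 1; S1 reads c1=-1 → after 2×micro: -1 ⇒ (c0=1, c1=-1)
macro 4: S0 reads c1=-1 → after 1×micro: 1; S1 reads c1=-1 → after 2×micro: -1 ⇒ (c0=1, c1=-1)

S0 state at macro-step 3 = 1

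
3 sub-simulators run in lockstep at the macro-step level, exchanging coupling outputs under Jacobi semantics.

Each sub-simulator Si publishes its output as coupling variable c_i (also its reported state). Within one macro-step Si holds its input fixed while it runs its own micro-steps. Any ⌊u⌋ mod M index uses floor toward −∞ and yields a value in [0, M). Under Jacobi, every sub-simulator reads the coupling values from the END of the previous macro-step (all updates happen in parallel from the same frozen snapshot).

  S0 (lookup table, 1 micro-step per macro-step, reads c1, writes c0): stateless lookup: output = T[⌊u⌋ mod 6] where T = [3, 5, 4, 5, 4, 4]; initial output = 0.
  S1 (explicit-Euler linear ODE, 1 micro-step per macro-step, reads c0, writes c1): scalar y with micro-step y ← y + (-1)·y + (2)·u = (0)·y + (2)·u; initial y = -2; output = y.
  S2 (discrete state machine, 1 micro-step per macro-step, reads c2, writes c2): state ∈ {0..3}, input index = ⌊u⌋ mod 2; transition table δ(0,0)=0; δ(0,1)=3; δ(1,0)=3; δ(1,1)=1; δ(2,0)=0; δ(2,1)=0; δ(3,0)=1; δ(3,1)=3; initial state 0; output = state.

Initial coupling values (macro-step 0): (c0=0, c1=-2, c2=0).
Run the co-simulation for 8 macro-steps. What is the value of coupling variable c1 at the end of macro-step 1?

c1 at macro-step 1 = 0

macro 1: S0 reads c1=-2 → after 1×micro: 4; S1 reads c0=0 → after 1×micro: 0; S2 reads c2=0 → after 1×micro: 0 ⇒ (c0=4, c1=0, c2=0)
macro 2: S0 reads c1=0 → after 1×micro: 3; S1 reads c0=4 → after 1×micro: 8; S2 reads c2=0 → after 1×micro: 0 ⇒ (c0=3, c1=8, c2=0)
macro 3: S0 reads c1=8 → after 1×micro: 4; S1 reads c0=3 → after 1×micro: 6; S2 reads c2=0 → after 1×micro: 0 ⇒ (c0=4, c1=6, c2=0)
macro 4: S0 reads c1=6 → after 1×micro: 3; S1 reads c0=4 → after 1×micro: 8; S2 reads c2=0 → after 1×micro: 0 ⇒ (c0=3, c1=8, c2=0)
macro 5: S0 reads c1=8 → after 1×micro: 4; S1 reads c0=3 → after 1×micro: 6; S2 reads c2=0 → after 1×micro: 0 ⇒ (c0=4, c1=6, c2=0)
macro 6: S0 reads c1=6 → after 1×micro: 3; S1 reads c0=4 → after 1×micro: 8; S2 reads c2=0 → after 1×micro: 0 ⇒ (c0=3, c1=8, c2=0)
macro 7: S0 reads c1=8 → after 1×micro: 4; S1 reads c0=3 → after 1×micro: 6; S2 reads c2=0 → after 1×micro: 0 ⇒ (c0=4, c1=6, c2=0)
macro 8: S0 reads c1=6 → after 1×micro: 3; S1 reads c0=4 → after 1×micro: 8; S2 reads c2=0 → after 1×micro: 0 ⇒ (c0=3, c1=8, c2=0)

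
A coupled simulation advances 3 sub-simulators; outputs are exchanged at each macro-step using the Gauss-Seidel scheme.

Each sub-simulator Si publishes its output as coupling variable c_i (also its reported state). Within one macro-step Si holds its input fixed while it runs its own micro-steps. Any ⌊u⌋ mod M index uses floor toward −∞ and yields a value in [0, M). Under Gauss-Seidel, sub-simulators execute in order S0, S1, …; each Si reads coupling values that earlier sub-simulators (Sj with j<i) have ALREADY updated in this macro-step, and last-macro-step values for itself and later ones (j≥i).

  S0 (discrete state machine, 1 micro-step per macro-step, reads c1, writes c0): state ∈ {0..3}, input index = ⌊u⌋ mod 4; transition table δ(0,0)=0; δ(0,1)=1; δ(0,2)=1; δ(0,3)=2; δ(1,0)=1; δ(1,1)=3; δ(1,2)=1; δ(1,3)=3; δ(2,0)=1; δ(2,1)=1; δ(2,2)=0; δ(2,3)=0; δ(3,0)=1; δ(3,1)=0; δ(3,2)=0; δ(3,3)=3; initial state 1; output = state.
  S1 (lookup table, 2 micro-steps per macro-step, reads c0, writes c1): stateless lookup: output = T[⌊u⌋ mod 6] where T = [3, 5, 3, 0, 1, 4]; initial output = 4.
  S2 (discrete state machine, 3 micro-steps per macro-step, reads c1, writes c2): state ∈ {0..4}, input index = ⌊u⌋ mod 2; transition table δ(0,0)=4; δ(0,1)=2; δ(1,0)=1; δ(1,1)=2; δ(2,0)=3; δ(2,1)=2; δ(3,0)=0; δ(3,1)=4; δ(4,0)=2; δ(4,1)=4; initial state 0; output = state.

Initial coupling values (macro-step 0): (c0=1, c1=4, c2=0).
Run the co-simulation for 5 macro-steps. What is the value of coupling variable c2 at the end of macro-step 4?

macro 1: S0 reads c1=4 → after 1×micro: 1; S1 reads c0=1 → after 2×micro: 5; S2 reads c1=5 → after 3×micro: 2 ⇒ (c0=1, c1=5, c2=2)
macro 2: S0 reads c1=5 → after 1×micro: 3; S1 reads c0=3 → after 2×micro: 0; S2 reads c1=0 → after 3×micro: 4 ⇒ (c0=3, c1=0, c2=4)
macro 3: S0 reads c1=0 → after 1×micro: 1; S1 reads c0=1 → after 2×micro: 5; S2 reads c1=5 → after 3×micro: 4 ⇒ (c0=1, c1=5, c2=4)
macro 4: S0 reads c1=5 → after 1×micro: 3; S1 reads c0=3 → after 2×micro: 0; S2 reads c1=0 → after 3×micro: 0 ⇒ (c0=3, c1=0, c2=0)
macro 5: S0 reads c1=0 → after 1×micro: 1; S1 reads c0=1 → after 2×micro: 5; S2 reads c1=5 → after 3×micro: 2 ⇒ (c0=1, c1=5, c2=2)

c2 at macro-step 4 = 0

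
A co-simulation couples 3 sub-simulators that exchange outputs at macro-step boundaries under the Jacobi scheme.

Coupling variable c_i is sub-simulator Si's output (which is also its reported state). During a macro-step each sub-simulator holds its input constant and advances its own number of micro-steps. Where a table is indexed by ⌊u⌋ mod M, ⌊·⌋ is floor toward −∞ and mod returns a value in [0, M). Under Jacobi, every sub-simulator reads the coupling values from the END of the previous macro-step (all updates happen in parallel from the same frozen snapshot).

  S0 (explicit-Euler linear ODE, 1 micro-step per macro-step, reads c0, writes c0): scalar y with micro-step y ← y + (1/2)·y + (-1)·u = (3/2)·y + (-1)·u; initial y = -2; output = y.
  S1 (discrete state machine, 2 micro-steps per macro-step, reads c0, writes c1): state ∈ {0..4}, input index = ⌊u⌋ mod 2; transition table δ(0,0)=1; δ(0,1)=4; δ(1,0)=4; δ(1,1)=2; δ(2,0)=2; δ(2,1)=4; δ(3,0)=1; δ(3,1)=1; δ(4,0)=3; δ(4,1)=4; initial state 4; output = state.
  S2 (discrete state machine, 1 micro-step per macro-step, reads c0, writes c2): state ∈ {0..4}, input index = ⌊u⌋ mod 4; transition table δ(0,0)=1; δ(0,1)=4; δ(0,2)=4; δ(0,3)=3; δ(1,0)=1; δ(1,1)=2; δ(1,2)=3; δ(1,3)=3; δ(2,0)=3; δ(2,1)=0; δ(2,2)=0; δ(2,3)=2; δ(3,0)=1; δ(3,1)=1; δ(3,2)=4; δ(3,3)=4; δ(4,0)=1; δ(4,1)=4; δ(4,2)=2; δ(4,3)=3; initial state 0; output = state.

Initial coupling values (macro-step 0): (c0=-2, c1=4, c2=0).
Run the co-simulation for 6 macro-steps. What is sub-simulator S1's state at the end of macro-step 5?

macro 1: S0 reads c0=-2 → after 1×micro: -1; S1 reads c0=-2 → after 2×micro: 1; S2 reads c0=-2 → after 1×micro: 4 ⇒ (c0=-1, c1=1, c2=4)
macro 2: S0 reads c0=-1 → after 1×micro: -1/2; S1 reads c0=-1 → after 2×micro: 4; S2 reads c0=-1 → after 1×micro: 3 ⇒ (c0=-1/2, c1=4, c2=3)
macro 3: S0 reads c0=-1/2 → after 1×micro: -1/4; S1 reads c0=-1/2 → after 2×micro: 4; S2 reads c0=-1/2 → after 1×micro: 4 ⇒ (c0=-1/4, c1=4, c2=4)
macro 4: S0 reads c0=-1/4 → after 1×micro: -1/8; S1 reads c0=-1/4 → after 2×micro: 4; S2 reads c0=-1/4 → after 1×micro: 3 ⇒ (c0=-1/8, c1=4, c2=3)
macro 5: S0 reads c0=-1/8 → after 1×micro: -1/16; S1 reads c0=-1/8 → after 2×micro: 4; S2 reads c0=-1/8 → after 1×micro: 4 ⇒ (c0=-1/16, c1=4, c2=4)
macro 6: S0 reads c0=-1/16 → after 1×micro: -1/32; S1 reads c0=-1/16 → after 2×micro: 4; S2 reads c0=-1/16 → after 1×micro: 3 ⇒ (c0=-1/32, c1=4, c2=3)

S1 state at macro-step 5 = 4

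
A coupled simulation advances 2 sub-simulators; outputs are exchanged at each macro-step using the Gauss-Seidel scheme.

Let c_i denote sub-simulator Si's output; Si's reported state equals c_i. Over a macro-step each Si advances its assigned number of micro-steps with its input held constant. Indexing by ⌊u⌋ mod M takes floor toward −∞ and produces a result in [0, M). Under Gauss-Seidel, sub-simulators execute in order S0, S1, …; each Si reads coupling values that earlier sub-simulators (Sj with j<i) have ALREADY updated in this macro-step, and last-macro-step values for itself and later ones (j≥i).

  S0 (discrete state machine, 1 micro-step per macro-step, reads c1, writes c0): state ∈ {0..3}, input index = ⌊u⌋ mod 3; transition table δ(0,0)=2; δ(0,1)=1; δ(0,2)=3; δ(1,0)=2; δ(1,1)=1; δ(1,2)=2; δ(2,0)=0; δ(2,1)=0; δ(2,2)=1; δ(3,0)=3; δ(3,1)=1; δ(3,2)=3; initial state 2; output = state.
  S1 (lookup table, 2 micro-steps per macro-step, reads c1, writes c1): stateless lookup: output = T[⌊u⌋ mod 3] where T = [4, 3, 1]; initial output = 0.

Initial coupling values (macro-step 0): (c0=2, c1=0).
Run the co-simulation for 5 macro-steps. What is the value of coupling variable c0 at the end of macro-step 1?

c0 at macro-step 1 = 0

macro 1: S0 reads c1=0 → after 1×micro: 0; S1 reads c1=0 → after 2×micro: 4 ⇒ (c0=0, c1=4)
macro 2: S0 reads c1=4 → after 1×micro: 1; S1 reads c1=4 → after 2×micro: 3 ⇒ (c0=1, c1=3)
macro 3: S0 reads c1=3 → after 1×micro: 2; S1 reads c1=3 → after 2×micro: 4 ⇒ (c0=2, c1=4)
macro 4: S0 reads c1=4 → after 1×micro: 0; S1 reads c1=4 → after 2×micro: 3 ⇒ (c0=0, c1=3)
macro 5: S0 reads c1=3 → after 1×micro: 2; S1 reads c1=3 → after 2×micro: 4 ⇒ (c0=2, c1=4)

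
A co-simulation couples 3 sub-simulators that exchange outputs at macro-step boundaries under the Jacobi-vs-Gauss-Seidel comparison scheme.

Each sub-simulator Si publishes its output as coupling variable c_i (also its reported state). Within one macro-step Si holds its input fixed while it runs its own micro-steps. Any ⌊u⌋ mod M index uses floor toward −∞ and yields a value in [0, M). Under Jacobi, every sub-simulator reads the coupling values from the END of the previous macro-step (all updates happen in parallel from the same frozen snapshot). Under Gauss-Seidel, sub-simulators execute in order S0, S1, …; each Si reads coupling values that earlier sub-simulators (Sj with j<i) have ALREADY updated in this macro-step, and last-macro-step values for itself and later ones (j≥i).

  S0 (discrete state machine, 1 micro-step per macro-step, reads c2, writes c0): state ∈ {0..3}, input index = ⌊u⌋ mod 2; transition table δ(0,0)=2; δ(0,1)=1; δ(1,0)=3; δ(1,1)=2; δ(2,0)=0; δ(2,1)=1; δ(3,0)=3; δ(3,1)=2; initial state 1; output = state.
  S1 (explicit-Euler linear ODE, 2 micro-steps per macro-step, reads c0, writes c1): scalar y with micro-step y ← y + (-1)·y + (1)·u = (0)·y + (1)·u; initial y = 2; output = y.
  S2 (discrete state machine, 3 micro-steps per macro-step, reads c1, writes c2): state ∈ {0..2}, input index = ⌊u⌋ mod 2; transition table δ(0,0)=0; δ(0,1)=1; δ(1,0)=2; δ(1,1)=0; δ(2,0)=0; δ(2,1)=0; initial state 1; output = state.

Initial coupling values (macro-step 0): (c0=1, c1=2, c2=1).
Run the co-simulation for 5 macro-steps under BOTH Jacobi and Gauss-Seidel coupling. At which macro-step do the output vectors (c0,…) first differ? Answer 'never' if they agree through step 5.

[Jacobi] macro 1: S0 reads c2=1 → after 1×micro: 2; S1 reads c0=1 → after 2×micro: 1; S2 reads c1=2 → after 3×micro: 0 ⇒ (c0=2, c1=1, c2=0)
[Jacobi] macro 2: S0 reads c2=0 → after 1×micro: 0; S1 reads c0=2 → after 2×micro: 2; S2 reads c1=1 → after 3×micro: 1 ⇒ (c0=0, c1=2, c2=1)
[Jacobi] macro 3: S0 reads c2=1 → after 1×micro: 1; S1 reads c0=0 → after 2×micro: 0; S2 reads c1=2 → after 3×micro: 0 ⇒ (c0=1, c1=0, c2=0)
[Jacobi] macro 4: S0 reads c2=0 → after 1×micro: 3; S1 reads c0=1 → after 2×micro: 1; S2 reads c1=0 → after 3×micro: 0 ⇒ (c0=3, c1=1, c2=0)
[Jacobi] macro 5: S0 reads c2=0 → after 1×micro: 3; S1 reads c0=3 → after 2×micro: 3; S2 reads c1=1 → after 3×micro: 1 ⇒ (c0=3, c1=3, c2=1)
[Gauss-Seidel] macro 1: S0 reads c2=1 → after 1×micro: 2; S1 reads c0=2 → after 2×micro: 2; S2 reads c1=2 → after 3×micro: 0 ⇒ (c0=2, c1=2, c2=0)
[Gauss-Seidel] macro 2: S0 reads c2=0 → after 1×micro: 0; S1 reads c0=0 → after 2×micro: 0; S2 reads c1=0 → after 3×micro: 0 ⇒ (c0=0, c1=0, c2=0)
[Gauss-Seidel] macro 3: S0 reads c2=0 → after 1×micro: 2; S1 reads c0=2 → after 2×micro: 2; S2 reads c1=2 → after 3×micro: 0 ⇒ (c0=2, c1=2, c2=0)
[Gauss-Seidel] macro 4: S0 reads c2=0 → after 1×micro: 0; S1 reads c0=0 → after 2×micro: 0; S2 reads c1=0 → after 3×micro: 0 ⇒ (c0=0, c1=0, c2=0)
[Gauss-Seidel] macro 5: S0 reads c2=0 → after 1×micro: 2; S1 reads c0=2 → after 2×micro: 2; S2 reads c1=2 → after 3×micro: 0 ⇒ (c0=2, c1=2, c2=0)

first divergence at macro-step: 1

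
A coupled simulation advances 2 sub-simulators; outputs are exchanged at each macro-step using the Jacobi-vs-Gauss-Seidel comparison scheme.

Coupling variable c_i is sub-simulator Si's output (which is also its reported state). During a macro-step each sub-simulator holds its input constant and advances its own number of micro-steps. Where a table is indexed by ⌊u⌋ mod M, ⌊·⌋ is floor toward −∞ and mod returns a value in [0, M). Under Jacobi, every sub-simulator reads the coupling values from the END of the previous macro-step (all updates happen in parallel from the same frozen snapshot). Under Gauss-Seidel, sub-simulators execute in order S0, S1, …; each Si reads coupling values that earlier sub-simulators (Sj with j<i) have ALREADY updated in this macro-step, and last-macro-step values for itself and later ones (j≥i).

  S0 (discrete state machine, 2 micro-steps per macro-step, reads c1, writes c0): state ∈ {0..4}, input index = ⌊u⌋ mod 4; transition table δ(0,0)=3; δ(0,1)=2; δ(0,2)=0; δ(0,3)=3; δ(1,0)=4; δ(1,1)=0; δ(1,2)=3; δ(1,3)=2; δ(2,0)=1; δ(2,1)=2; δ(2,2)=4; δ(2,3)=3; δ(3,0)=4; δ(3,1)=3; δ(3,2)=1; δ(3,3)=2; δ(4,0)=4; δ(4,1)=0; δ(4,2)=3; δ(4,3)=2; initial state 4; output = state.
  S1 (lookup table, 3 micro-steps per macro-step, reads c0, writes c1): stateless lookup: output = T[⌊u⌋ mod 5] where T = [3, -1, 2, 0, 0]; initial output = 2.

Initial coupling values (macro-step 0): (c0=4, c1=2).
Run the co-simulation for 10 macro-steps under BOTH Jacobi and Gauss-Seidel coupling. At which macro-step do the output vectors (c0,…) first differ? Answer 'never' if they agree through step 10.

first divergence at macro-step: 1

[Jacobi] macro 1: S0 reads c1=2 → after 2×micro: 1; S1 reads c0=4 → after 3×micro: 0 ⇒ (c0=1, c1=0)
[Jacobi] macro 2: S0 reads c1=0 → after 2×micro: 4; S1 reads c0=1 → after 3×micro: -1 ⇒ (c0=4, c1=-1)
[Jacobi] macro 3: S0 reads c1=-1 → after 2×micro: 3; S1 reads c0=4 → after 3×micro: 0 ⇒ (c0=3, c1=0)
[Jacobi] macro 4: S0 reads c1=0 → after 2×micro: 4; S1 reads c0=3 → after 3×micro: 0 ⇒ (c0=4, c1=0)
[Jacobi] macro 5: S0 reads c1=0 → after 2×micro: 4; S1 reads c0=4 → after 3×micro: 0 ⇒ (c0=4, c1=0)
[Jacobi] macro 6: S0 reads c1=0 → after 2×micro: 4; S1 reads c0=4 → after 3×micro: 0 ⇒ (c0=4, c1=0)
[Jacobi] macro 7: S0 reads c1=0 → after 2×micro: 4; S1 reads c0=4 → after 3×micro: 0 ⇒ (c0=4, c1=0)
[Jacobi] macro 8: S0 reads c1=0 → after 2×micro: 4; S1 reads c0=4 → after 3×micro: 0 ⇒ (c0=4, c1=0)
[Jacobi] macro 9: S0 reads c1=0 → after 2×micro: 4; S1 reads c0=4 → after 3×micro: 0 ⇒ (c0=4, c1=0)
[Jacobi] macro 10: S0 reads c1=0 → after 2×micro: 4; S1 reads c0=4 → after 3×micro: 0 ⇒ (c0=4, c1=0)
[Gauss-Seidel] macro 1: S0 reads c1=2 → after 2×micro: 1; S1 reads c0=1 → after 3×micro: -1 ⇒ (c0=1, c1=-1)
[Gauss-Seidel] macro 2: S0 reads c1=-1 → after 2×micro: 3; S1 reads c0=3 → after 3×micro: 0 ⇒ (c0=3, c1=0)
[Gauss-Seidel] macro 3: S0 reads c1=0 → after 2×micro: 4; S1 reads c0=4 → after 3×micro: 0 ⇒ (c0=4, c1=0)
[Gauss-Seidel] macro 4: S0 reads c1=0 → after 2×micro: 4; S1 reads c0=4 → after 3×micro: 0 ⇒ (c0=4, c1=0)
[Gauss-Seidel] macro 5: S0 reads c1=0 → after 2×micro: 4; S1 reads c0=4 → after 3×micro: 0 ⇒ (c0=4, c1=0)
[Gauss-Seidel] macro 6: S0 reads c1=0 → after 2×micro: 4; S1 reads c0=4 → after 3×micro: 0 ⇒ (c0=4, c1=0)
[Gauss-Seidel] macro 7: S0 reads c1=0 → after 2×micro: 4; S1 reads c0=4 → after 3×micro: 0 ⇒ (c0=4, c1=0)
[Gauss-Seidel] macro 8: S0 reads c1=0 → after 2×micro: 4; S1 reads c0=4 → after 3×micro: 0 ⇒ (c0=4, c1=0)
[Gauss-Seidel] macro 9: S0 reads c1=0 → after 2×micro: 4; S1 reads c0=4 → after 3×micro: 0 ⇒ (c0=4, c1=0)
[Gauss-Seidel] macro 10: S0 reads c1=0 → after 2×micro: 4; S1 reads c0=4 → after 3×micro: 0 ⇒ (c0=4, c1=0)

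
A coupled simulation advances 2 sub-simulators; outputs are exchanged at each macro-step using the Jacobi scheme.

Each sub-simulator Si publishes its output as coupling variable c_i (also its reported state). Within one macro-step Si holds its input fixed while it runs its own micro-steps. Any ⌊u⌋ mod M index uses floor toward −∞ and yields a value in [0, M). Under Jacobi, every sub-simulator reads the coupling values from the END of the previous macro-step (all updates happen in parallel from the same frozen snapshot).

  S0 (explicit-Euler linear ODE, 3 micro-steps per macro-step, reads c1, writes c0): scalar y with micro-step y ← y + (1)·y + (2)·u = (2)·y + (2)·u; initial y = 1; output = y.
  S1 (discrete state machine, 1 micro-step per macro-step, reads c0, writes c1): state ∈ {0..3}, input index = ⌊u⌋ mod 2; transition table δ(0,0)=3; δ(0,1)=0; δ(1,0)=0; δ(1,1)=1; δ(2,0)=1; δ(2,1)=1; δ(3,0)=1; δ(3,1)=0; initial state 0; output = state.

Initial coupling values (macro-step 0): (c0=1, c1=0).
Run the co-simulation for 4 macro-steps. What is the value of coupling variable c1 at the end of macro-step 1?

macro 1: S0 reads c1=0 → after 3×micro: 8; S1 reads c0=1 → after 1×micro: 0 ⇒ (c0=8, c1=0)
macro 2: S0 reads c1=0 → after 3×micro: 64; S1 reads c0=8 → after 1×micro: 3 ⇒ (c0=64, c1=3)
macro 3: S0 reads c1=3 → after 3×micro: 554; S1 reads c0=64 → after 1×micro: 1 ⇒ (c0=554, c1=1)
macro 4: S0 reads c1=1 → after 3×micro: 4446; S1 reads c0=554 → after 1×micro: 0 ⇒ (c0=4446, c1=0)

c1 at macro-step 1 = 0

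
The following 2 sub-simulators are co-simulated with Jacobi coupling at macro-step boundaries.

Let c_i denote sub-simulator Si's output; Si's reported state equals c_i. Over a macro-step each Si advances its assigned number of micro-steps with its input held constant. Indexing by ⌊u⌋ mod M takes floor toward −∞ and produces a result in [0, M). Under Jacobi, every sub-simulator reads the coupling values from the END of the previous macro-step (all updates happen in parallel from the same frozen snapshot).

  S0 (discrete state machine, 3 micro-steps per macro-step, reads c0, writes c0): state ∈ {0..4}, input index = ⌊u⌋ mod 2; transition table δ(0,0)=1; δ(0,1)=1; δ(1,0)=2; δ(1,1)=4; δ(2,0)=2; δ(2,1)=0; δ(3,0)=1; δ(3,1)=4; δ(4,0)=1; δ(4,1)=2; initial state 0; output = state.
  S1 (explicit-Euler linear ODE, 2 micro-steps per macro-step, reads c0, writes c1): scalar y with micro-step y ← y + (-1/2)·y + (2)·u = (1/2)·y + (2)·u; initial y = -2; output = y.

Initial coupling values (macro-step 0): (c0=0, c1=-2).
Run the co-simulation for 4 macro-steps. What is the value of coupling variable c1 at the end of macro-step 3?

c1 at macro-step 3 = 239/32

macro 1: S0 reads c0=0 → after 3×micro: 2; S1 reads c0=0 → after 2×micro: -1/2 ⇒ (c0=2, c1=-1/2)
macro 2: S0 reads c0=2 → after 3×micro: 2; S1 reads c0=2 → after 2×micro: 47/8 ⇒ (c0=2, c1=47/8)
macro 3: S0 reads c0=2 → after 3×micro: 2; S1 reads c0=2 → after 2×micro: 239/32 ⇒ (c0=2, c1=239/32)
macro 4: S0 reads c0=2 → after 3×micro: 2; S1 reads c0=2 → after 2×micro: 1007/128 ⇒ (c0=2, c1=1007/128)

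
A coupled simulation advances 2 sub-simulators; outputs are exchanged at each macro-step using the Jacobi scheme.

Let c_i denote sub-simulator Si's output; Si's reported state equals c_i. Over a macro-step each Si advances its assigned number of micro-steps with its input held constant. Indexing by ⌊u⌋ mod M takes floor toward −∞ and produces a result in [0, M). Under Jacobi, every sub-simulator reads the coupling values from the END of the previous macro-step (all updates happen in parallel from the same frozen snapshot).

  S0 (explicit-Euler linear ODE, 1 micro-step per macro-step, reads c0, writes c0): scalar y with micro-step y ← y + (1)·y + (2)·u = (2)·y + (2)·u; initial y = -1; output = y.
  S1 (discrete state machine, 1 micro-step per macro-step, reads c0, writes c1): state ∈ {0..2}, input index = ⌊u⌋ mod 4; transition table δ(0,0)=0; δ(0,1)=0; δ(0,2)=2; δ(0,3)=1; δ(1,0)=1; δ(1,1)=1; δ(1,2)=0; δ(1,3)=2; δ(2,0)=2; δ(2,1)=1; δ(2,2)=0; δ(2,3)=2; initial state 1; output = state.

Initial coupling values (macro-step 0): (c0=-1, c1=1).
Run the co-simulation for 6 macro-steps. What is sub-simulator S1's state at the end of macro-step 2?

macro 1: S0 reads c0=-1 → after 1×micro: -4; S1 reads c0=-1 → after 1×micro: 2 ⇒ (c0=-4, c1=2)
macro 2: S0 reads c0=-4 → after 1×micro: -16; S1 reads c0=-4 → after 1×micro: 2 ⇒ (c0=-16, c1=2)
macro 3: S0 reads c0=-16 → after 1×micro: -64; S1 reads c0=-16 → after 1×micro: 2 ⇒ (c0=-64, c1=2)
macro 4: S0 reads c0=-64 → after 1×micro: -256; S1 reads c0=-64 → after 1×micro: 2 ⇒ (c0=-256, c1=2)
macro 5: S0 reads c0=-256 → after 1×micro: -1024; S1 reads c0=-256 → after 1×micro: 2 ⇒ (c0=-1024, c1=2)
macro 6: S0 reads c0=-1024 → after 1×micro: -4096; S1 reads c0=-1024 → after 1×micro: 2 ⇒ (c0=-4096, c1=2)

S1 state at macro-step 2 = 2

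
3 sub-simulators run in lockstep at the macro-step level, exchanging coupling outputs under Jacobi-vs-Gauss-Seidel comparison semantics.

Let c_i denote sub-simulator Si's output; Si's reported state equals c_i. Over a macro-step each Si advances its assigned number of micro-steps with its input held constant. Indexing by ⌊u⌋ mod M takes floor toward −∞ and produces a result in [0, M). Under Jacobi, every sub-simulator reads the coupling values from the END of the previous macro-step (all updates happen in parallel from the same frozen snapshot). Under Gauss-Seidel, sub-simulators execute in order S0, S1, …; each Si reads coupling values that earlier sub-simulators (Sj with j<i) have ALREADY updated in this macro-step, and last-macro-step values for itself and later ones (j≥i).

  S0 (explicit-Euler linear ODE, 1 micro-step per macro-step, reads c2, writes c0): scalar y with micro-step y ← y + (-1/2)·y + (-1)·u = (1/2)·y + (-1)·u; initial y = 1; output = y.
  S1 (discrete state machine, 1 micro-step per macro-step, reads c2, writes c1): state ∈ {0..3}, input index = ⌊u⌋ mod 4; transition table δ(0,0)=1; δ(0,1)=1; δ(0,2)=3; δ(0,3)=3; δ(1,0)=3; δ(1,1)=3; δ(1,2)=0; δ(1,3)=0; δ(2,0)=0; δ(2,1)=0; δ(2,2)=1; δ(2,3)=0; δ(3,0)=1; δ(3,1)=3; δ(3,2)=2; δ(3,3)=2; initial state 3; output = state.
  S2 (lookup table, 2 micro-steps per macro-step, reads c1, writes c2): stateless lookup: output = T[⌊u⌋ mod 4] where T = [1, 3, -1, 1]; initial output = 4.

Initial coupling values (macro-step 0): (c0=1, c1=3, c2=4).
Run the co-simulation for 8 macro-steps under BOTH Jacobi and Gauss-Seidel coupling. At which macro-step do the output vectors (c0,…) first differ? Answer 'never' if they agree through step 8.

[Jacobi] macro 1: S0 reads c2=4 → after 1×micro: -7/2; S1 reads c2=4 → after 1×micro: 1; S2 reads c1=3 → after 2×micro: 1 ⇒ (c0=-7/2, c1=1, c2=1)
[Jacobi] macro 2: S0 reads c2=1 → after 1×micro: -11/4; S1 reads c2=1 → after 1×micro: 3; S2 reads c1=1 → after 2×micro: 3 ⇒ (c0=-11/4, c1=3, c2=3)
[Jacobi] macro 3: S0 reads c2=3 → after 1×micro: -35/8; S1 reads c2=3 → after 1×micro: 2; S2 reads c1=3 → after 2×micro: 1 ⇒ (c0=-35/8, c1=2, c2=1)
[Jacobi] macro 4: S0 reads c2=1 → after 1×micro: -51/16; S1 reads c2=1 → after 1×micro: 0; S2 reads c1=2 → after 2×micro: -1 ⇒ (c0=-51/16, c1=0, c2=-1)
[Jacobi] macro 5: S0 reads c2=-1 → after 1×micro: -19/32; S1 reads c2=-1 → after 1×micro: 3; S2 reads c1=0 → after 2×micro: 1 ⇒ (c0=-19/32, c1=3, c2=1)
[Jacobi] macro 6: S0 reads c2=1 → after 1×micro: -83/64; S1 reads c2=1 → after 1×micro: 3; S2 reads c1=3 → after 2×micro: 1 ⇒ (c0=-83/64, c1=3, c2=1)
[Jacobi] macro 7: S0 reads c2=1 → after 1×micro: -211/128; S1 reads c2=1 → after 1×micro: 3; S2 reads c1=3 → after 2×micro: 1 ⇒ (c0=-211/128, c1=3, c2=1)
[Jacobi] macro 8: S0 reads c2=1 → after 1×micro: -467/256; S1 reads c2=1 → after 1×micro: 3; S2 reads c1=3 → after 2×micro: 1 ⇒ (c0=-467/256, c1=3, c2=1)
[Gauss-Seidel] macro 1: S0 reads c2=4 → after 1×micro: -7/2; S1 reads c2=4 → after 1×micro: 1; S2 reads c1=1 → after 2×micro: 3 ⇒ (c0=-7/2, c1=1, c2=3)
[Gauss-Seidel] macro 2: S0 reads c2=3 → after 1×micro: -19/4; S1 reads c2=3 → after 1×micro: 0; S2 reads c1=0 → after 2×micro: 1 ⇒ (c0=-19/4, c1=0, c2=1)
[Gauss-Seidel] macro 3: S0 reads c2=1 → after 1×micro: -27/8; S1 reads c2=1 → after 1×micro: 1; S2 reads c1=1 → after 2×micro: 3 ⇒ (c0=-27/8, c1=1, c2=3)
[Gauss-Seidel] macro 4: S0 reads c2=3 → after 1×micro: -75/16; S1 reads c2=3 → after 1×micro: 0; S2 reads c1=0 → after 2×micro: 1 ⇒ (c0=-75/16, c1=0, c2=1)
[Gauss-Seidel] macro 5: S0 reads c2=1 → after 1×micro: -107/32; S1 reads c2=1 → after 1×micro: 1; S2 reads c1=1 → after 2×micro: 3 ⇒ (c0=-107/32, c1=1, c2=3)
[Gauss-Seidel] macro 6: S0 reads c2=3 → after 1×micro: -299/64; S1 reads c2=3 → after 1×micro: 0; S2 reads c1=0 → after 2×micro: 1 ⇒ (c0=-299/64, c1=0, c2=1)
[Gauss-Seidel] macro 7: S0 reads c2=1 → after 1×micro: -427/128; S1 reads c2=1 → after 1×micro: 1; S2 reads c1=1 → after 2×micro: 3 ⇒ (c0=-427/128, c1=1, c2=3)
[Gauss-Seidel] macro 8: S0 reads c2=3 → after 1×micro: -1195/256; S1 reads c2=3 → after 1×micro: 0; S2 reads c1=0 → after 2×micro: 1 ⇒ (c0=-1195/256, c1=0, c2=1)

first divergence at macro-step: 1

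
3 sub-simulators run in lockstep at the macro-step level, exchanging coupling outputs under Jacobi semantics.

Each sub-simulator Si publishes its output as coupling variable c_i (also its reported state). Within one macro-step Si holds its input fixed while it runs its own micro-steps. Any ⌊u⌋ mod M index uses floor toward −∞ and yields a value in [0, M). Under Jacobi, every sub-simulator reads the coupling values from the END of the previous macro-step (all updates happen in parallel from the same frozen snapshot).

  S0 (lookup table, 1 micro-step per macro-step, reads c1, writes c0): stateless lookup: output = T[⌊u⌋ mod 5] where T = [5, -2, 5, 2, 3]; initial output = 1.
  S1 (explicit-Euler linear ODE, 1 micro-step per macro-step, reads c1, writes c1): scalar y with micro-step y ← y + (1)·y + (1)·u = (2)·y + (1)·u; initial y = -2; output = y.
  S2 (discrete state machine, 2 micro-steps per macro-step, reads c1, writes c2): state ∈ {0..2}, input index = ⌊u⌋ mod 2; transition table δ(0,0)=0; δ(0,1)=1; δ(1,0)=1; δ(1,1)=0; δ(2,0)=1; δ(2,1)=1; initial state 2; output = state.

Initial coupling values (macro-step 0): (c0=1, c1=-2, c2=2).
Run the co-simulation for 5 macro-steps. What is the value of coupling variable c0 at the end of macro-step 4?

macro 1: S0 reads c1=-2 → after 1×micro: 2; S1 reads c1=-2 → after 1×micro: -6; S2 reads c1=-2 → after 2×micro: 1 ⇒ (c0=2, c1=-6, c2=1)
macro 2: S0 reads c1=-6 → after 1×micro: 3; S1 reads c1=-6 → after 1×micro: -18; S2 reads c1=-6 → after 2×micro: 1 ⇒ (c0=3, c1=-18, c2=1)
macro 3: S0 reads c1=-18 → after 1×micro: 5; S1 reads c1=-18 → after 1×micro: -54; S2 reads c1=-18 → after 2×micro: 1 ⇒ (c0=5, c1=-54, c2=1)
macro 4: S0 reads c1=-54 → after 1×micro: -2; S1 reads c1=-54 → after 1×micro: -162; S2 reads c1=-54 → after 2×micro: 1 ⇒ (c0=-2, c1=-162, c2=1)
macro 5: S0 reads c1=-162 → after 1×micro: 2; S1 reads c1=-162 → after 1×micro: -486; S2 reads c1=-162 → after 2×micro: 1 ⇒ (c0=2, c1=-486, c2=1)

c0 at macro-step 4 = -2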